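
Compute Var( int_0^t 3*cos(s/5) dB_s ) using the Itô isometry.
Var = 9*t/2 + 45*sin(2*t/5)/4

The Itô integral of a deterministic integrand f(s) has mean 0 because each increment f(s) * (B_{s+ds} - B_s) has mean 0. By the Itô isometry:
  Var( int_0^t f(s) dB_s ) = E[ (int_0^t f(s) dB_s)^2 ] = int_0^t f(s)^2 ds.
Here f(s) = 3*cos(s/5), so f(s)^2 = 9*cos(s/5)^2. Integrate:
  int_0^t (9*cos(s/5)^2) ds = 9*t/2 + 45*sin(2*t/5)/4.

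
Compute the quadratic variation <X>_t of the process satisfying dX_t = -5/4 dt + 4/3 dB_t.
<X>_t = 16*t/9

For an Itô process dX_t = a(t) dt + b(t) dB_t, the quadratic variation is <X>_t = int_0^t b(s)^2 ds (the drift term does not contribute). Here b(s) = 4/3, so
  b(s)^2 = 16/9.
Integrating from 0 to t:
  <X>_t = int_0^t (16/9) ds = 16*t/9.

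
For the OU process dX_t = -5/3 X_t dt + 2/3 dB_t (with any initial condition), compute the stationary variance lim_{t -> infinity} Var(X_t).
lim Var(X_t) = 2/15

The OU SDE dX = -theta X dt + sigma dB admits the integrating factor exp(theta t): d(exp(theta t) X_t) = sigma exp(theta t) dB_t. Integrating from 0 to t gives X_t = x_0 * exp(-theta t) + sigma * int_0^t exp(-theta (t-s)) dB_s for any initial x_0. The Itô integral has variance (by the Itô isometry) sigma^2 * int_0^t exp(-2 theta (t - s)) ds = sigma^2 * (1 - exp(-2 theta t)) / (2 theta), independent of x_0.
With theta = 5/3, sigma = 2/3:
  Var(X_t) = (2/3)^2 * (1 - exp(-2*5/3 t)) / (2 * 5/3) = 2/15 - 2*exp(-10*t/3)/15.
As t -> infinity, exp(-2*5/3 t) -> 0, so the stationary variance is sigma^2 / (2 theta) = 2/15.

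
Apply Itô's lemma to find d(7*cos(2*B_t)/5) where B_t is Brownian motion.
d(7*cos(2*B_t)/5) = (-14*cos(2*B_t)/5) dt + (-14*sin(2*B_t)/5) dB_t

Itô's formula for f(B_t) gives d f(B_t) = f'(B_t) dB_t + (1/2) f''(B_t) dt. Compute derivatives of f(x) = 7*cos(2*x)/5:
  f'(x)  = -14*sin(2*x)/5
  f''(x) = -28*cos(2*x)/5
Substitute x = B_t and multiply the f'' term by 1/2:
  drift     = (1/2) * (-28*cos(2*x)/5) evaluated at B_t = -14*cos(2*B_t)/5
  diffusion = (-14*sin(2*x)/5) evaluated at B_t = -14*sin(2*B_t)/5
Therefore d(7*cos(2*B_t)/5) = (-14*cos(2*B_t)/5) dt + (-14*sin(2*B_t)/5) dB_t.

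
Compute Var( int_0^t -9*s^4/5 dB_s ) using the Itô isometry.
Var = 9*t^9/25

The Itô integral of a deterministic integrand f(s) has mean 0 because each increment f(s) * (B_{s+ds} - B_s) has mean 0. By the Itô isometry:
  Var( int_0^t f(s) dB_s ) = E[ (int_0^t f(s) dB_s)^2 ] = int_0^t f(s)^2 ds.
Here f(s) = -9*s^4/5, so f(s)^2 = 81*s^8/25. Integrate:
  int_0^t (81*s^8/25) ds = 9*t^9/25.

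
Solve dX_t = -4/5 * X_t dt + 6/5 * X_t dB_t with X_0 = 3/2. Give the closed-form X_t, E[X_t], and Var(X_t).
X_t = 3/2 * exp((-38/25) t + (6/5) B_t); E[X_t] = 3*exp(-4*t/5)/2; Var(X_t) = (9*exp(36*t/25) - 9)*exp(-8*t/5)/4

For GBM dX = mu X dt + sigma X dB with X_0 = x_0, apply Itô to Y = log X: dY = (mu - sigma^2/2) dt + sigma dB, so Y_t = log(x_0) + (mu - sigma^2/2) t + sigma B_t and hence X_t = x_0 * exp((mu - sigma^2/2) t + sigma B_t).
With mu = -4/5, sigma = 6/5, x_0 = 3/2, this gives:
  X_t = 3/2 * exp((-38/25) * t + (6/5) * B_t).
Since sigma*B_t ~ Normal(0, sigma^2 t), E[exp(sigma*B_t)] = exp(sigma^2 t / 2); so E[X_t] = x_0 * exp((mu - sigma^2/2) t) * exp(sigma^2 t / 2) = x_0 * exp(mu t) = 3*exp(-4*t/5)/2.
Var(X_t) = E[X_t^2] - (E[X_t])^2 = x_0^2 * exp(2 mu t) * (exp(sigma^2 t) - 1) = (9*exp(36*t/25) - 9)*exp(-8*t/5)/4.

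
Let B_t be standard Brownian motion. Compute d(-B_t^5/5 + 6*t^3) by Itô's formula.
d(-B_t^5/5 + 6*t^3) = (-2*B_t^3 + 18*t^2) dt + (-B_t^4) dB_t

Itô's formula for f(t, x): d f(t, B_t) = (f_t + (1/2) f_xx) dt + f_x dB_t. Compute partials of f(t, x) = 6*t^3 - x^5/5:
  f_t(t,x)  = 18*t^2
  f_x(t,x)  = -x^4
  f_xx(t,x) = -4*x^3
Assemble drift = f_t + (1/2) f_xx = 18*t^2 - 2*x^3 and diffusion = f_x = -x^4. Substituting x = B_t:
  d(-B_t^5/5 + 6*t^3) = (-2*B_t^3 + 18*t^2) dt + (-B_t^4) dB_t.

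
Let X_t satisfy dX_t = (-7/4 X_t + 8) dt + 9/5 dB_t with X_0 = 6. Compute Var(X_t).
Var(X_t) = 162/175 - 162*exp(-7*t/2)/175

The variance V(t) = Var(X_t) satisfies V'(t) = 2 a V(t) + c^2 with V(0) = 0 (drift coefficient is linear in X, diffusion is constant). With a = -7/4, c = 9/5, the solution is
  V(t) = (c^2 / (2 a)) * (exp(2 a t) - 1)
       = ((9/5)^2 / (2*(-7/4))) * (exp((-7/2) t) - 1)
       = 162/175 - 162*exp(-7*t/2)/175.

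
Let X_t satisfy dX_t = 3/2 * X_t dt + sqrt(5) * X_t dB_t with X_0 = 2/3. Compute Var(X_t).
Var(X_t) = 4*(exp(5*t) - 1)*exp(3*t)/9

For GBM dX = mu X dt + sigma X dB with X_0 = x_0, apply Itô to Y = log X: dY = (mu - sigma^2/2) dt + sigma dB, so Y_t = log(x_0) + (mu - sigma^2/2) t + sigma B_t and hence X_t = x_0 * exp((mu - sigma^2/2) t + sigma B_t).
With mu = 3/2, sigma = sqrt(5), x_0 = 2/3, this gives:
  X_t = 2/3 * exp((-1) * t + (sqrt(5)) * B_t).
Since sigma*B_t ~ Normal(0, sigma^2 t), E[exp(sigma*B_t)] = exp(sigma^2 t / 2); so E[X_t] = x_0 * exp((mu - sigma^2/2) t) * exp(sigma^2 t / 2) = x_0 * exp(mu t) = 2*exp(3*t/2)/3.
Var(X_t) = E[X_t^2] - (E[X_t])^2 = x_0^2 * exp(2 mu t) * (exp(sigma^2 t) - 1) = 4*(exp(5*t) - 1)*exp(3*t)/9.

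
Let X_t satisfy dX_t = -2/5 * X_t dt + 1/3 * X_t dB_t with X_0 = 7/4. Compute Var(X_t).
Var(X_t) = (49*exp(t/9) - 49)*exp(-4*t/5)/16

For GBM dX = mu X dt + sigma X dB with X_0 = x_0, apply Itô to Y = log X: dY = (mu - sigma^2/2) dt + sigma dB, so Y_t = log(x_0) + (mu - sigma^2/2) t + sigma B_t and hence X_t = x_0 * exp((mu - sigma^2/2) t + sigma B_t).
With mu = -2/5, sigma = 1/3, x_0 = 7/4, this gives:
  X_t = 7/4 * exp((-41/90) * t + (1/3) * B_t).
Since sigma*B_t ~ Normal(0, sigma^2 t), E[exp(sigma*B_t)] = exp(sigma^2 t / 2); so E[X_t] = x_0 * exp((mu - sigma^2/2) t) * exp(sigma^2 t / 2) = x_0 * exp(mu t) = 7*exp(-2*t/5)/4.
Var(X_t) = E[X_t^2] - (E[X_t])^2 = x_0^2 * exp(2 mu t) * (exp(sigma^2 t) - 1) = (49*exp(t/9) - 49)*exp(-4*t/5)/16.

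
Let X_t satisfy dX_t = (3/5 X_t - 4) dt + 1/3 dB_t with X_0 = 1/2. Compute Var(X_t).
Var(X_t) = 5*exp(6*t/5)/54 - 5/54

The variance V(t) = Var(X_t) satisfies V'(t) = 2 a V(t) + c^2 with V(0) = 0 (drift coefficient is linear in X, diffusion is constant). With a = 3/5, c = 1/3, the solution is
  V(t) = (c^2 / (2 a)) * (exp(2 a t) - 1)
       = ((1/3)^2 / (2*(3/5))) * (exp((6/5) t) - 1)
       = 5*exp(6*t/5)/54 - 5/54.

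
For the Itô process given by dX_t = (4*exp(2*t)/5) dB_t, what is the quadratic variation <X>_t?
<X>_t = 4*exp(4*t)/25 - 4/25

For an Itô process dX_t = a(t) dt + b(t) dB_t, the quadratic variation is <X>_t = int_0^t b(s)^2 ds (the drift term does not contribute). Here b(s) = 4*exp(2*s)/5, so
  b(s)^2 = 16*exp(4*s)/25.
Integrating from 0 to t:
  <X>_t = int_0^t (16*exp(4*s)/25) ds = 4*exp(4*t)/25 - 4/25.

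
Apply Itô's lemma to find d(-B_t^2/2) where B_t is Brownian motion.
d(-B_t^2/2) = (-1/2) dt + (-B_t) dB_t

Itô's formula for f(B_t) gives d f(B_t) = f'(B_t) dB_t + (1/2) f''(B_t) dt. Compute derivatives of f(x) = -x^2/2:
  f'(x)  = -x
  f''(x) = -1
Substitute x = B_t and multiply the f'' term by 1/2:
  drift     = (1/2) * (-1) evaluated at B_t = -1/2
  diffusion = (-x) evaluated at B_t = -B_t
Therefore d(-B_t^2/2) = (-1/2) dt + (-B_t) dB_t.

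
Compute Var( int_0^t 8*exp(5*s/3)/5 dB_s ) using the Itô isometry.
Var = 96*exp(10*t/3)/125 - 96/125

The Itô integral of a deterministic integrand f(s) has mean 0 because each increment f(s) * (B_{s+ds} - B_s) has mean 0. By the Itô isometry:
  Var( int_0^t f(s) dB_s ) = E[ (int_0^t f(s) dB_s)^2 ] = int_0^t f(s)^2 ds.
Here f(s) = 8*exp(5*s/3)/5, so f(s)^2 = 64*exp(10*s/3)/25. Integrate:
  int_0^t (64*exp(10*s/3)/25) ds = 96*exp(10*t/3)/125 - 96/125.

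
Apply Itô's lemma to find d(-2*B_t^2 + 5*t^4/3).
d(-2*B_t^2 + 5*t^4/3) = (20*t^3/3 - 2) dt + (-4*B_t) dB_t

Itô's formula for f(t, x): d f(t, B_t) = (f_t + (1/2) f_xx) dt + f_x dB_t. Compute partials of f(t, x) = 5*t^4/3 - 2*x^2:
  f_t(t,x)  = 20*t^3/3
  f_x(t,x)  = -4*x
  f_xx(t,x) = -4
Assemble drift = f_t + (1/2) f_xx = 20*t^3/3 - 2 and diffusion = f_x = -4*x. Substituting x = B_t:
  d(-2*B_t^2 + 5*t^4/3) = (20*t^3/3 - 2) dt + (-4*B_t) dB_t.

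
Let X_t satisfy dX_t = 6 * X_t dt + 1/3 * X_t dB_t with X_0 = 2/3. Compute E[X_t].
E[X_t] = 2*exp(6*t)/3

For GBM dX = mu X dt + sigma X dB with X_0 = x_0, apply Itô to Y = log X: dY = (mu - sigma^2/2) dt + sigma dB, so Y_t = log(x_0) + (mu - sigma^2/2) t + sigma B_t and hence X_t = x_0 * exp((mu - sigma^2/2) t + sigma B_t).
With mu = 6, sigma = 1/3, x_0 = 2/3, this gives:
  X_t = 2/3 * exp((107/18) * t + (1/3) * B_t).
Since sigma*B_t ~ Normal(0, sigma^2 t), E[exp(sigma*B_t)] = exp(sigma^2 t / 2); so E[X_t] = x_0 * exp((mu - sigma^2/2) t) * exp(sigma^2 t / 2) = x_0 * exp(mu t) = 2*exp(6*t)/3.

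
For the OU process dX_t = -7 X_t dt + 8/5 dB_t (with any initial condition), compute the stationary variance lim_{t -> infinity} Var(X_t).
lim Var(X_t) = 32/175

The OU SDE dX = -theta X dt + sigma dB admits the integrating factor exp(theta t): d(exp(theta t) X_t) = sigma exp(theta t) dB_t. Integrating from 0 to t gives X_t = x_0 * exp(-theta t) + sigma * int_0^t exp(-theta (t-s)) dB_s for any initial x_0. The Itô integral has variance (by the Itô isometry) sigma^2 * int_0^t exp(-2 theta (t - s)) ds = sigma^2 * (1 - exp(-2 theta t)) / (2 theta), independent of x_0.
With theta = 7, sigma = 8/5:
  Var(X_t) = (8/5)^2 * (1 - exp(-2*7 t)) / (2 * 7) = 32/175 - 32*exp(-14*t)/175.
As t -> infinity, exp(-2*7 t) -> 0, so the stationary variance is sigma^2 / (2 theta) = 32/175.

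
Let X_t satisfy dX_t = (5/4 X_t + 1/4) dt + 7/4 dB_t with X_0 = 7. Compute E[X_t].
E[X_t] = 36*exp(5*t/4)/5 - 1/5

Taking expectations and using E[dB_t] = 0, the mean m(t) = E[X_t] satisfies the ODE m'(t) = a m(t) + b with m(0) = x_0. With a = 5/4, b = 1/4, x_0 = 7, the solution is
  m(t) = x_0 * exp(a t) + (b/a) * (exp(a t) - 1)
       = 7 * exp((5/4) t) + ((1/4)/(5/4)) * (exp((5/4) t) - 1)
       = 36*exp(5*t/4)/5 - 1/5.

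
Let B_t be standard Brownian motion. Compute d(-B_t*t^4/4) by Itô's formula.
d(-B_t*t^4/4) = (-B_t*t^3) dt + (-t^4/4) dB_t

Itô's formula for f(t, x): d f(t, B_t) = (f_t + (1/2) f_xx) dt + f_x dB_t. Compute partials of f(t, x) = -t^4*x/4:
  f_t(t,x)  = -t^3*x
  f_x(t,x)  = -t^4/4
  f_xx(t,x) = 0
Assemble drift = f_t + (1/2) f_xx = -t^3*x and diffusion = f_x = -t^4/4. Substituting x = B_t:
  d(-B_t*t^4/4) = (-B_t*t^3) dt + (-t^4/4) dB_t.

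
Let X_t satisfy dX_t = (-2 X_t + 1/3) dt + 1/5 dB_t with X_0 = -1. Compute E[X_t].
E[X_t] = 1/6 - 7*exp(-2*t)/6

Taking expectations and using E[dB_t] = 0, the mean m(t) = E[X_t] satisfies the ODE m'(t) = a m(t) + b with m(0) = x_0. With a = -2, b = 1/3, x_0 = -1, the solution is
  m(t) = x_0 * exp(a t) + (b/a) * (exp(a t) - 1)
       = (-1) * exp((-2) t) + ((1/3)/(-2)) * (exp((-2) t) - 1)
       = 1/6 - 7*exp(-2*t)/6.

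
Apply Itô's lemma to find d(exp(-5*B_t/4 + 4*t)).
d(exp(-5*B_t/4 + 4*t)) = (153*exp(-5*B_t/4 + 4*t)/32) dt + (-5*exp(-5*B_t/4 + 4*t)/4) dB_t

Itô's formula for f(t, x): d f(t, B_t) = (f_t + (1/2) f_xx) dt + f_x dB_t. Compute partials of f(t, x) = exp(4*t - 5*x/4):
  f_t(t,x)  = 4*exp(4*t - 5*x/4)
  f_x(t,x)  = -5*exp(4*t - 5*x/4)/4
  f_xx(t,x) = 25*exp(4*t - 5*x/4)/16
Assemble drift = f_t + (1/2) f_xx = 153*exp(4*t - 5*x/4)/32 and diffusion = f_x = -5*exp(4*t - 5*x/4)/4. Substituting x = B_t:
  d(exp(-5*B_t/4 + 4*t)) = (153*exp(-5*B_t/4 + 4*t)/32) dt + (-5*exp(-5*B_t/4 + 4*t)/4) dB_t.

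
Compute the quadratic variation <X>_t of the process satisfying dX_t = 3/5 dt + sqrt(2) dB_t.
<X>_t = 2*t

For an Itô process dX_t = a(t) dt + b(t) dB_t, the quadratic variation is <X>_t = int_0^t b(s)^2 ds (the drift term does not contribute). Here b(s) = sqrt(2), so
  b(s)^2 = 2.
Integrating from 0 to t:
  <X>_t = int_0^t (2) ds = 2*t.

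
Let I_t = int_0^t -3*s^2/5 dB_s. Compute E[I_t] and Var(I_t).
E[I_t] = 0; Var(I_t) = 9*t^5/125

The Itô integral of a deterministic integrand f(s) has mean 0 because each increment f(s) * (B_{s+ds} - B_s) has mean 0. By the Itô isometry:
  Var( int_0^t f(s) dB_s ) = E[ (int_0^t f(s) dB_s)^2 ] = int_0^t f(s)^2 ds.
Here f(s) = -3*s^2/5, so f(s)^2 = 9*s^4/25. Integrate:
  int_0^t (9*s^4/25) ds = 9*t^5/125.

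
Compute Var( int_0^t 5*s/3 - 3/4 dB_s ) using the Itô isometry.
Var = t*(400*t^2 - 540*t + 243)/432

The Itô integral of a deterministic integrand f(s) has mean 0 because each increment f(s) * (B_{s+ds} - B_s) has mean 0. By the Itô isometry:
  Var( int_0^t f(s) dB_s ) = E[ (int_0^t f(s) dB_s)^2 ] = int_0^t f(s)^2 ds.
Here f(s) = 5*s/3 - 3/4, so f(s)^2 = (20*s - 9)^2/144. Integrate:
  int_0^t ((20*s - 9)^2/144) ds = t*(400*t^2 - 540*t + 243)/432.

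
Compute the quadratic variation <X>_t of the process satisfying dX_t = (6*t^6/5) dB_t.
<X>_t = 36*t^13/325

For an Itô process dX_t = a(t) dt + b(t) dB_t, the quadratic variation is <X>_t = int_0^t b(s)^2 ds (the drift term does not contribute). Here b(s) = 6*s^6/5, so
  b(s)^2 = 36*s^12/25.
Integrating from 0 to t:
  <X>_t = int_0^t (36*s^12/25) ds = 36*t^13/325.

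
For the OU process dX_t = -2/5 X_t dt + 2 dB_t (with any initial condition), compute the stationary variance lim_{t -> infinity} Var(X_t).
lim Var(X_t) = 5

The OU SDE dX = -theta X dt + sigma dB admits the integrating factor exp(theta t): d(exp(theta t) X_t) = sigma exp(theta t) dB_t. Integrating from 0 to t gives X_t = x_0 * exp(-theta t) + sigma * int_0^t exp(-theta (t-s)) dB_s for any initial x_0. The Itô integral has variance (by the Itô isometry) sigma^2 * int_0^t exp(-2 theta (t - s)) ds = sigma^2 * (1 - exp(-2 theta t)) / (2 theta), independent of x_0.
With theta = 2/5, sigma = 2:
  Var(X_t) = (2)^2 * (1 - exp(-2*2/5 t)) / (2 * 2/5) = 5 - 5*exp(-4*t/5).
As t -> infinity, exp(-2*2/5 t) -> 0, so the stationary variance is sigma^2 / (2 theta) = 5.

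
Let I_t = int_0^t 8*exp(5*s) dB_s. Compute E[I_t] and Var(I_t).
E[I_t] = 0; Var(I_t) = 32*exp(10*t)/5 - 32/5

The Itô integral of a deterministic integrand f(s) has mean 0 because each increment f(s) * (B_{s+ds} - B_s) has mean 0. By the Itô isometry:
  Var( int_0^t f(s) dB_s ) = E[ (int_0^t f(s) dB_s)^2 ] = int_0^t f(s)^2 ds.
Here f(s) = 8*exp(5*s), so f(s)^2 = 64*exp(10*s). Integrate:
  int_0^t (64*exp(10*s)) ds = 32*exp(10*t)/5 - 32/5.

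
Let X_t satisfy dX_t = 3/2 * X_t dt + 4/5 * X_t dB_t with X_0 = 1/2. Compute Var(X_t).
Var(X_t) = (exp(16*t/25) - 1)*exp(3*t)/4

For GBM dX = mu X dt + sigma X dB with X_0 = x_0, apply Itô to Y = log X: dY = (mu - sigma^2/2) dt + sigma dB, so Y_t = log(x_0) + (mu - sigma^2/2) t + sigma B_t and hence X_t = x_0 * exp((mu - sigma^2/2) t + sigma B_t).
With mu = 3/2, sigma = 4/5, x_0 = 1/2, this gives:
  X_t = 1/2 * exp((59/50) * t + (4/5) * B_t).
Since sigma*B_t ~ Normal(0, sigma^2 t), E[exp(sigma*B_t)] = exp(sigma^2 t / 2); so E[X_t] = x_0 * exp((mu - sigma^2/2) t) * exp(sigma^2 t / 2) = x_0 * exp(mu t) = exp(3*t/2)/2.
Var(X_t) = E[X_t^2] - (E[X_t])^2 = x_0^2 * exp(2 mu t) * (exp(sigma^2 t) - 1) = (exp(16*t/25) - 1)*exp(3*t)/4.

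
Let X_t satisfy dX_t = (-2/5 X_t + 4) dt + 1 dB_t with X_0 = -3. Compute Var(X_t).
Var(X_t) = 5/4 - 5*exp(-4*t/5)/4

The variance V(t) = Var(X_t) satisfies V'(t) = 2 a V(t) + c^2 with V(0) = 0 (drift coefficient is linear in X, diffusion is constant). With a = -2/5, c = 1, the solution is
  V(t) = (c^2 / (2 a)) * (exp(2 a t) - 1)
       = (1^2 / (2*(-2/5))) * (exp((-4/5) t) - 1)
       = 5/4 - 5*exp(-4*t/5)/4.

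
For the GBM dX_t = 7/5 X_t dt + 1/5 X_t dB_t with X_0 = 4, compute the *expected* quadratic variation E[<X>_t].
E[<X>_t] = 16*exp(71*t/25)/71 - 16/71

<X>_t = int_0^t ((1/5) * X_s)^2 ds. Taking expectation inside the integral: E[<X>_t] = (1/5)^2 * int_0^t E[X_s^2] ds. For GBM, E[X_s^2] = x_0^2 * exp((2 mu + sigma^2) s). Integrating:
  E[<X>_t] = (1/5)^2 * 4^2 * (exp((2*(7/5) + (1/5)^2) t) - 1) / (2*(7/5) + (1/5)^2)
           = (1/5)^2 * 4^2 * (exp((71/25) t) - 1) / (71/25) = 16*exp(71*t/25)/71 - 16/71.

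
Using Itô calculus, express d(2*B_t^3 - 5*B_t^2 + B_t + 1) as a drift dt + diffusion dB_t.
d(2*B_t^3 - 5*B_t^2 + B_t + 1) = (6*B_t - 5) dt + (6*B_t^2 - 10*B_t + 1) dB_t

Itô's formula for f(B_t) gives d f(B_t) = f'(B_t) dB_t + (1/2) f''(B_t) dt. Compute derivatives of f(x) = 2*x^3 - 5*x^2 + x + 1:
  f'(x)  = 6*x^2 - 10*x + 1
  f''(x) = 12*x - 10
Substitute x = B_t and multiply the f'' term by 1/2:
  drift     = (1/2) * (12*x - 10) evaluated at B_t = 6*B_t - 5
  diffusion = (6*x^2 - 10*x + 1) evaluated at B_t = 6*B_t^2 - 10*B_t + 1
Therefore d(2*B_t^3 - 5*B_t^2 + B_t + 1) = (6*B_t - 5) dt + (6*B_t^2 - 10*B_t + 1) dB_t.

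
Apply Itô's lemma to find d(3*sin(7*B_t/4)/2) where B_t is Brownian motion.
d(3*sin(7*B_t/4)/2) = (-147*sin(7*B_t/4)/64) dt + (21*cos(7*B_t/4)/8) dB_t

Itô's formula for f(B_t) gives d f(B_t) = f'(B_t) dB_t + (1/2) f''(B_t) dt. Compute derivatives of f(x) = 3*sin(7*x/4)/2:
  f'(x)  = 21*cos(7*x/4)/8
  f''(x) = -147*sin(7*x/4)/32
Substitute x = B_t and multiply the f'' term by 1/2:
  drift     = (1/2) * (-147*sin(7*x/4)/32) evaluated at B_t = -147*sin(7*B_t/4)/64
  diffusion = (21*cos(7*x/4)/8) evaluated at B_t = 21*cos(7*B_t/4)/8
Therefore d(3*sin(7*B_t/4)/2) = (-147*sin(7*B_t/4)/64) dt + (21*cos(7*B_t/4)/8) dB_t.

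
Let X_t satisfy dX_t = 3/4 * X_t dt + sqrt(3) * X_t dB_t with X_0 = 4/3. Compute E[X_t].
E[X_t] = 4*exp(3*t/4)/3

For GBM dX = mu X dt + sigma X dB with X_0 = x_0, apply Itô to Y = log X: dY = (mu - sigma^2/2) dt + sigma dB, so Y_t = log(x_0) + (mu - sigma^2/2) t + sigma B_t and hence X_t = x_0 * exp((mu - sigma^2/2) t + sigma B_t).
With mu = 3/4, sigma = sqrt(3), x_0 = 4/3, this gives:
  X_t = 4/3 * exp((-3/4) * t + (sqrt(3)) * B_t).
Since sigma*B_t ~ Normal(0, sigma^2 t), E[exp(sigma*B_t)] = exp(sigma^2 t / 2); so E[X_t] = x_0 * exp((mu - sigma^2/2) t) * exp(sigma^2 t / 2) = x_0 * exp(mu t) = 4*exp(3*t/4)/3.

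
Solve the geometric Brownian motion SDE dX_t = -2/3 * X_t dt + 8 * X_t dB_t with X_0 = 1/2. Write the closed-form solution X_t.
X_t = 1/2 * exp((-98/3) * t + (8) * B_t)

For GBM dX = mu X dt + sigma X dB with X_0 = x_0, apply Itô to Y = log X: dY = (mu - sigma^2/2) dt + sigma dB, so Y_t = log(x_0) + (mu - sigma^2/2) t + sigma B_t and hence X_t = x_0 * exp((mu - sigma^2/2) t + sigma B_t).
With mu = -2/3, sigma = 8, x_0 = 1/2, this gives:
  X_t = 1/2 * exp((-98/3) * t + (8) * B_t).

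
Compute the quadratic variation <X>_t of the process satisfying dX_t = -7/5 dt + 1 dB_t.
<X>_t = t

For an Itô process dX_t = a(t) dt + b(t) dB_t, the quadratic variation is <X>_t = int_0^t b(s)^2 ds (the drift term does not contribute). Here b(s) = 1, so
  b(s)^2 = 1.
Integrating from 0 to t:
  <X>_t = int_0^t (1) ds = t.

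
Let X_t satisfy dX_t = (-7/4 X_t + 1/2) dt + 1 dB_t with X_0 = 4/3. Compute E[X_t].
E[X_t] = 2/7 + 22*exp(-7*t/4)/21

Taking expectations and using E[dB_t] = 0, the mean m(t) = E[X_t] satisfies the ODE m'(t) = a m(t) + b with m(0) = x_0. With a = -7/4, b = 1/2, x_0 = 4/3, the solution is
  m(t) = x_0 * exp(a t) + (b/a) * (exp(a t) - 1)
       = (4/3) * exp((-7/4) t) + ((1/2)/(-7/4)) * (exp((-7/4) t) - 1)
       = 2/7 + 22*exp(-7*t/4)/21.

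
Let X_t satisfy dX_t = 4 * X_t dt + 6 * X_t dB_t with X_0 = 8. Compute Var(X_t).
Var(X_t) = 64*(exp(36*t) - 1)*exp(8*t)

For GBM dX = mu X dt + sigma X dB with X_0 = x_0, apply Itô to Y = log X: dY = (mu - sigma^2/2) dt + sigma dB, so Y_t = log(x_0) + (mu - sigma^2/2) t + sigma B_t and hence X_t = x_0 * exp((mu - sigma^2/2) t + sigma B_t).
With mu = 4, sigma = 6, x_0 = 8, this gives:
  X_t = 8 * exp((-14) * t + (6) * B_t).
Since sigma*B_t ~ Normal(0, sigma^2 t), E[exp(sigma*B_t)] = exp(sigma^2 t / 2); so E[X_t] = x_0 * exp((mu - sigma^2/2) t) * exp(sigma^2 t / 2) = x_0 * exp(mu t) = 8*exp(4*t).
Var(X_t) = E[X_t^2] - (E[X_t])^2 = x_0^2 * exp(2 mu t) * (exp(sigma^2 t) - 1) = 64*(exp(36*t) - 1)*exp(8*t).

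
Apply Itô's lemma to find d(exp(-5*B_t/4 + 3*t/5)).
d(exp(-5*B_t/4 + 3*t/5)) = (221*exp(-5*B_t/4 + 3*t/5)/160) dt + (-5*exp(-5*B_t/4 + 3*t/5)/4) dB_t

Itô's formula for f(t, x): d f(t, B_t) = (f_t + (1/2) f_xx) dt + f_x dB_t. Compute partials of f(t, x) = exp(3*t/5 - 5*x/4):
  f_t(t,x)  = 3*exp(3*t/5 - 5*x/4)/5
  f_x(t,x)  = -5*exp(3*t/5 - 5*x/4)/4
  f_xx(t,x) = 25*exp(3*t/5 - 5*x/4)/16
Assemble drift = f_t + (1/2) f_xx = 221*exp(3*t/5 - 5*x/4)/160 and diffusion = f_x = -5*exp(3*t/5 - 5*x/4)/4. Substituting x = B_t:
  d(exp(-5*B_t/4 + 3*t/5)) = (221*exp(-5*B_t/4 + 3*t/5)/160) dt + (-5*exp(-5*B_t/4 + 3*t/5)/4) dB_t.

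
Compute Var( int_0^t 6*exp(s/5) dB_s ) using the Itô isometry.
Var = 90*exp(2*t/5) - 90

The Itô integral of a deterministic integrand f(s) has mean 0 because each increment f(s) * (B_{s+ds} - B_s) has mean 0. By the Itô isometry:
  Var( int_0^t f(s) dB_s ) = E[ (int_0^t f(s) dB_s)^2 ] = int_0^t f(s)^2 ds.
Here f(s) = 6*exp(s/5), so f(s)^2 = 36*exp(2*s/5). Integrate:
  int_0^t (36*exp(2*s/5)) ds = 90*exp(2*t/5) - 90.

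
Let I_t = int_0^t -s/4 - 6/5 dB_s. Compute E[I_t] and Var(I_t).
E[I_t] = 0; Var(I_t) = t*(25*t^2 + 360*t + 1728)/1200

The Itô integral of a deterministic integrand f(s) has mean 0 because each increment f(s) * (B_{s+ds} - B_s) has mean 0. By the Itô isometry:
  Var( int_0^t f(s) dB_s ) = E[ (int_0^t f(s) dB_s)^2 ] = int_0^t f(s)^2 ds.
Here f(s) = -s/4 - 6/5, so f(s)^2 = (5*s + 24)^2/400. Integrate:
  int_0^t ((5*s + 24)^2/400) ds = t*(25*t^2 + 360*t + 1728)/1200.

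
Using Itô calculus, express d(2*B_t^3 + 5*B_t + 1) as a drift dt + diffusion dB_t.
d(2*B_t^3 + 5*B_t + 1) = (6*B_t) dt + (6*B_t^2 + 5) dB_t

Itô's formula for f(B_t) gives d f(B_t) = f'(B_t) dB_t + (1/2) f''(B_t) dt. Compute derivatives of f(x) = 2*x^3 + 5*x + 1:
  f'(x)  = 6*x^2 + 5
  f''(x) = 12*x
Substitute x = B_t and multiply the f'' term by 1/2:
  drift     = (1/2) * (12*x) evaluated at B_t = 6*B_t
  diffusion = (6*x^2 + 5) evaluated at B_t = 6*B_t^2 + 5
Therefore d(2*B_t^3 + 5*B_t + 1) = (6*B_t) dt + (6*B_t^2 + 5) dB_t.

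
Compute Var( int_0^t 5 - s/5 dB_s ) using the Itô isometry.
Var = t*(t^2 - 75*t + 1875)/75

The Itô integral of a deterministic integrand f(s) has mean 0 because each increment f(s) * (B_{s+ds} - B_s) has mean 0. By the Itô isometry:
  Var( int_0^t f(s) dB_s ) = E[ (int_0^t f(s) dB_s)^2 ] = int_0^t f(s)^2 ds.
Here f(s) = 5 - s/5, so f(s)^2 = (s - 25)^2/25. Integrate:
  int_0^t ((s - 25)^2/25) ds = t*(t^2 - 75*t + 1875)/75.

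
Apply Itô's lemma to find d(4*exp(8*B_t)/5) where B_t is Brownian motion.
d(4*exp(8*B_t)/5) = (128*exp(8*B_t)/5) dt + (32*exp(8*B_t)/5) dB_t

Itô's formula for f(B_t) gives d f(B_t) = f'(B_t) dB_t + (1/2) f''(B_t) dt. Compute derivatives of f(x) = 4*exp(8*x)/5:
  f'(x)  = 32*exp(8*x)/5
  f''(x) = 256*exp(8*x)/5
Substitute x = B_t and multiply the f'' term by 1/2:
  drift     = (1/2) * (256*exp(8*x)/5) evaluated at B_t = 128*exp(8*B_t)/5
  diffusion = (32*exp(8*x)/5) evaluated at B_t = 32*exp(8*B_t)/5
Therefore d(4*exp(8*B_t)/5) = (128*exp(8*B_t)/5) dt + (32*exp(8*B_t)/5) dB_t.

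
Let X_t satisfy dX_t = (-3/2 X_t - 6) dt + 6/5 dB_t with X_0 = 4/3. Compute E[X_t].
E[X_t] = -4 + 16*exp(-3*t/2)/3

Taking expectations and using E[dB_t] = 0, the mean m(t) = E[X_t] satisfies the ODE m'(t) = a m(t) + b with m(0) = x_0. With a = -3/2, b = -6, x_0 = 4/3, the solution is
  m(t) = x_0 * exp(a t) + (b/a) * (exp(a t) - 1)
       = (4/3) * exp((-3/2) t) + ((-6)/(-3/2)) * (exp((-3/2) t) - 1)
       = -4 + 16*exp(-3*t/2)/3.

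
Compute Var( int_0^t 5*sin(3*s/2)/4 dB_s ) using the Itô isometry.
Var = 25*t/32 - 25*sin(3*t)/96

The Itô integral of a deterministic integrand f(s) has mean 0 because each increment f(s) * (B_{s+ds} - B_s) has mean 0. By the Itô isometry:
  Var( int_0^t f(s) dB_s ) = E[ (int_0^t f(s) dB_s)^2 ] = int_0^t f(s)^2 ds.
Here f(s) = 5*sin(3*s/2)/4, so f(s)^2 = 25*sin(3*s/2)^2/16. Integrate:
  int_0^t (25*sin(3*s/2)^2/16) ds = 25*t/32 - 25*sin(3*t)/96.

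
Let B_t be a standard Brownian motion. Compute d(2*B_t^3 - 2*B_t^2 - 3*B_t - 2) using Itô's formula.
d(2*B_t^3 - 2*B_t^2 - 3*B_t - 2) = (6*B_t - 2) dt + (6*B_t^2 - 4*B_t - 3) dB_t

Itô's formula for f(B_t) gives d f(B_t) = f'(B_t) dB_t + (1/2) f''(B_t) dt. Compute derivatives of f(x) = 2*x^3 - 2*x^2 - 3*x - 2:
  f'(x)  = 6*x^2 - 4*x - 3
  f''(x) = 12*x - 4
Substitute x = B_t and multiply the f'' term by 1/2:
  drift     = (1/2) * (12*x - 4) evaluated at B_t = 6*B_t - 2
  diffusion = (6*x^2 - 4*x - 3) evaluated at B_t = 6*B_t^2 - 4*B_t - 3
Therefore d(2*B_t^3 - 2*B_t^2 - 3*B_t - 2) = (6*B_t - 2) dt + (6*B_t^2 - 4*B_t - 3) dB_t.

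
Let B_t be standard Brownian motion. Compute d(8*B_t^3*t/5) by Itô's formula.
d(8*B_t^3*t/5) = (8*B_t*(B_t^2 + 3*t)/5) dt + (24*B_t^2*t/5) dB_t

Itô's formula for f(t, x): d f(t, B_t) = (f_t + (1/2) f_xx) dt + f_x dB_t. Compute partials of f(t, x) = 8*t*x^3/5:
  f_t(t,x)  = 8*x^3/5
  f_x(t,x)  = 24*t*x^2/5
  f_xx(t,x) = 48*t*x/5
Assemble drift = f_t + (1/2) f_xx = 8*x*(3*t + x^2)/5 and diffusion = f_x = 24*t*x^2/5. Substituting x = B_t:
  d(8*B_t^3*t/5) = (8*B_t*(B_t^2 + 3*t)/5) dt + (24*B_t^2*t/5) dB_t.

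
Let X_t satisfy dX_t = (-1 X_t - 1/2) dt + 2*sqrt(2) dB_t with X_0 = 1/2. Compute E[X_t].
E[X_t] = -1/2 + exp(-t)

Taking expectations and using E[dB_t] = 0, the mean m(t) = E[X_t] satisfies the ODE m'(t) = a m(t) + b with m(0) = x_0. With a = -1, b = -1/2, x_0 = 1/2, the solution is
  m(t) = x_0 * exp(a t) + (b/a) * (exp(a t) - 1)
       = (1/2) * exp((-1) t) + ((-1/2)/(-1)) * (exp((-1) t) - 1)
       = -1/2 + exp(-t).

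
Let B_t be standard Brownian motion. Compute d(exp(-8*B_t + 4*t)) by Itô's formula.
d(exp(-8*B_t + 4*t)) = (36*exp(-8*B_t + 4*t)) dt + (-8*exp(-8*B_t + 4*t)) dB_t

Itô's formula for f(t, x): d f(t, B_t) = (f_t + (1/2) f_xx) dt + f_x dB_t. Compute partials of f(t, x) = exp(4*t - 8*x):
  f_t(t,x)  = 4*exp(4*t - 8*x)
  f_x(t,x)  = -8*exp(4*t - 8*x)
  f_xx(t,x) = 64*exp(4*t - 8*x)
Assemble drift = f_t + (1/2) f_xx = 36*exp(4*t - 8*x) and diffusion = f_x = -8*exp(4*t - 8*x). Substituting x = B_t:
  d(exp(-8*B_t + 4*t)) = (36*exp(-8*B_t + 4*t)) dt + (-8*exp(-8*B_t + 4*t)) dB_t.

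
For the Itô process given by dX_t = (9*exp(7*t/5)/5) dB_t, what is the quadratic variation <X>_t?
<X>_t = 81*exp(14*t/5)/70 - 81/70

For an Itô process dX_t = a(t) dt + b(t) dB_t, the quadratic variation is <X>_t = int_0^t b(s)^2 ds (the drift term does not contribute). Here b(s) = 9*exp(7*s/5)/5, so
  b(s)^2 = 81*exp(14*s/5)/25.
Integrating from 0 to t:
  <X>_t = int_0^t (81*exp(14*s/5)/25) ds = 81*exp(14*t/5)/70 - 81/70.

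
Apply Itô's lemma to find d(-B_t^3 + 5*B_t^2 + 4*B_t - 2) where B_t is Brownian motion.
d(-B_t^3 + 5*B_t^2 + 4*B_t - 2) = (5 - 3*B_t) dt + (-3*B_t^2 + 10*B_t + 4) dB_t

Itô's formula for f(B_t) gives d f(B_t) = f'(B_t) dB_t + (1/2) f''(B_t) dt. Compute derivatives of f(x) = -x^3 + 5*x^2 + 4*x - 2:
  f'(x)  = -3*x^2 + 10*x + 4
  f''(x) = 10 - 6*x
Substitute x = B_t and multiply the f'' term by 1/2:
  drift     = (1/2) * (10 - 6*x) evaluated at B_t = 5 - 3*B_t
  diffusion = (-3*x^2 + 10*x + 4) evaluated at B_t = -3*B_t^2 + 10*B_t + 4
Therefore d(-B_t^3 + 5*B_t^2 + 4*B_t - 2) = (5 - 3*B_t) dt + (-3*B_t^2 + 10*B_t + 4) dB_t.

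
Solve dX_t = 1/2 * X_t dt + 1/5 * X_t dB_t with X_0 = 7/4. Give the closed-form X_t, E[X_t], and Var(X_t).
X_t = 7/4 * exp((12/25) t + (1/5) B_t); E[X_t] = 7*exp(t/2)/4; Var(X_t) = 49*(exp(t/25) - 1)*exp(t)/16

For GBM dX = mu X dt + sigma X dB with X_0 = x_0, apply Itô to Y = log X: dY = (mu - sigma^2/2) dt + sigma dB, so Y_t = log(x_0) + (mu - sigma^2/2) t + sigma B_t and hence X_t = x_0 * exp((mu - sigma^2/2) t + sigma B_t).
With mu = 1/2, sigma = 1/5, x_0 = 7/4, this gives:
  X_t = 7/4 * exp((12/25) * t + (1/5) * B_t).
Since sigma*B_t ~ Normal(0, sigma^2 t), E[exp(sigma*B_t)] = exp(sigma^2 t / 2); so E[X_t] = x_0 * exp((mu - sigma^2/2) t) * exp(sigma^2 t / 2) = x_0 * exp(mu t) = 7*exp(t/2)/4.
Var(X_t) = E[X_t^2] - (E[X_t])^2 = x_0^2 * exp(2 mu t) * (exp(sigma^2 t) - 1) = 49*(exp(t/25) - 1)*exp(t)/16.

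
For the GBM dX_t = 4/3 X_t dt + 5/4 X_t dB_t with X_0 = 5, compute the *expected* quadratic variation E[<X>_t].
E[<X>_t] = 1875*exp(203*t/48)/203 - 1875/203

<X>_t = int_0^t ((5/4) * X_s)^2 ds. Taking expectation inside the integral: E[<X>_t] = (5/4)^2 * int_0^t E[X_s^2] ds. For GBM, E[X_s^2] = x_0^2 * exp((2 mu + sigma^2) s). Integrating:
  E[<X>_t] = (5/4)^2 * 5^2 * (exp((2*(4/3) + (5/4)^2) t) - 1) / (2*(4/3) + (5/4)^2)
           = (5/4)^2 * 5^2 * (exp((203/48) t) - 1) / (203/48) = 1875*exp(203*t/48)/203 - 1875/203.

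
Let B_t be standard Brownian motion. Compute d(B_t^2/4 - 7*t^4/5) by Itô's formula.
d(B_t^2/4 - 7*t^4/5) = (1/4 - 28*t^3/5) dt + (B_t/2) dB_t

Itô's formula for f(t, x): d f(t, B_t) = (f_t + (1/2) f_xx) dt + f_x dB_t. Compute partials of f(t, x) = -7*t^4/5 + x^2/4:
  f_t(t,x)  = -28*t^3/5
  f_x(t,x)  = x/2
  f_xx(t,x) = 1/2
Assemble drift = f_t + (1/2) f_xx = 1/4 - 28*t^3/5 and diffusion = f_x = x/2. Substituting x = B_t:
  d(B_t^2/4 - 7*t^4/5) = (1/4 - 28*t^3/5) dt + (B_t/2) dB_t.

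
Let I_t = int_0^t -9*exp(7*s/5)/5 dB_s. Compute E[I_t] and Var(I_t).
E[I_t] = 0; Var(I_t) = 81*exp(14*t/5)/70 - 81/70

The Itô integral of a deterministic integrand f(s) has mean 0 because each increment f(s) * (B_{s+ds} - B_s) has mean 0. By the Itô isometry:
  Var( int_0^t f(s) dB_s ) = E[ (int_0^t f(s) dB_s)^2 ] = int_0^t f(s)^2 ds.
Here f(s) = -9*exp(7*s/5)/5, so f(s)^2 = 81*exp(14*s/5)/25. Integrate:
  int_0^t (81*exp(14*s/5)/25) ds = 81*exp(14*t/5)/70 - 81/70.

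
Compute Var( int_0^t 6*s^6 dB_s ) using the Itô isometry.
Var = 36*t^13/13

The Itô integral of a deterministic integrand f(s) has mean 0 because each increment f(s) * (B_{s+ds} - B_s) has mean 0. By the Itô isometry:
  Var( int_0^t f(s) dB_s ) = E[ (int_0^t f(s) dB_s)^2 ] = int_0^t f(s)^2 ds.
Here f(s) = 6*s^6, so f(s)^2 = 36*s^12. Integrate:
  int_0^t (36*s^12) ds = 36*t^13/13.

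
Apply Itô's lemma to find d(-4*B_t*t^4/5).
d(-4*B_t*t^4/5) = (-16*B_t*t^3/5) dt + (-4*t^4/5) dB_t

Itô's formula for f(t, x): d f(t, B_t) = (f_t + (1/2) f_xx) dt + f_x dB_t. Compute partials of f(t, x) = -4*t^4*x/5:
  f_t(t,x)  = -16*t^3*x/5
  f_x(t,x)  = -4*t^4/5
  f_xx(t,x) = 0
Assemble drift = f_t + (1/2) f_xx = -16*t^3*x/5 and diffusion = f_x = -4*t^4/5. Substituting x = B_t:
  d(-4*B_t*t^4/5) = (-16*B_t*t^3/5) dt + (-4*t^4/5) dB_t.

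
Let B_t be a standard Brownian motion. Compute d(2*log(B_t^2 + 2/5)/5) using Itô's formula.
d(2*log(B_t^2 + 2/5)/5) = (2*(2 - 5*B_t^2)/(5*B_t^2 + 2)^2) dt + (4*B_t/(5*B_t^2 + 2)) dB_t

Itô's formula for f(B_t) gives d f(B_t) = f'(B_t) dB_t + (1/2) f''(B_t) dt. Compute derivatives of f(x) = 2*log(x^2 + 2/5)/5:
  f'(x)  = 4*x/(5*x^2 + 2)
  f''(x) = 4*(2 - 5*x^2)/(5*x^2 + 2)^2
Substitute x = B_t and multiply the f'' term by 1/2:
  drift     = (1/2) * (4*(2 - 5*x^2)/(5*x^2 + 2)^2) evaluated at B_t = 2*(2 - 5*B_t^2)/(5*B_t^2 + 2)^2
  diffusion = (4*x/(5*x^2 + 2)) evaluated at B_t = 4*B_t/(5*B_t^2 + 2)
Therefore d(2*log(B_t^2 + 2/5)/5) = (2*(2 - 5*B_t^2)/(5*B_t^2 + 2)^2) dt + (4*B_t/(5*B_t^2 + 2)) dB_t.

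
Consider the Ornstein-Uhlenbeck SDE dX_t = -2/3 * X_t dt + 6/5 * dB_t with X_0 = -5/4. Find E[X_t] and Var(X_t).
E[X_t] = -5*exp(-2*t/3)/4; Var(X_t) = 27/25 - 27*exp(-4*t/3)/25

The OU SDE dX = -theta X dt + sigma dB admits the integrating factor exp(theta t): d(exp(theta t) X_t) = sigma exp(theta t) dB_t. Integrating from 0 to t:
  X_t = x_0 * exp(-theta t) + sigma * int_0^t exp(-theta (t-s)) dB_s.
The Itô integral has mean 0 and (by the Itô isometry) variance sigma^2 * int_0^t exp(-2 theta (t - s)) ds = sigma^2 * (1 - exp(-2 theta t)) / (2 theta).
With theta = 2/3, sigma = 6/5, x_0 = -5/4:
  E[X_t] = -5/4 * exp(-2/3 t) = -5*exp(-2*t/3)/4
  Var(X_t) = (6/5)^2 * (1 - exp(-2*2/3 t)) / (2 * 2/3) = 27/25 - 27*exp(-4*t/3)/25.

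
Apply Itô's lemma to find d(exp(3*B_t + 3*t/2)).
d(exp(3*B_t + 3*t/2)) = (6*exp(3*B_t + 3*t/2)) dt + (3*exp(3*B_t + 3*t/2)) dB_t

Itô's formula for f(t, x): d f(t, B_t) = (f_t + (1/2) f_xx) dt + f_x dB_t. Compute partials of f(t, x) = exp(3*t/2 + 3*x):
  f_t(t,x)  = 3*exp(3*t/2 + 3*x)/2
  f_x(t,x)  = 3*exp(3*t/2 + 3*x)
  f_xx(t,x) = 9*exp(3*t/2 + 3*x)
Assemble drift = f_t + (1/2) f_xx = 6*exp(3*t/2 + 3*x) and diffusion = f_x = 3*exp(3*t/2 + 3*x). Substituting x = B_t:
  d(exp(3*B_t + 3*t/2)) = (6*exp(3*B_t + 3*t/2)) dt + (3*exp(3*B_t + 3*t/2)) dB_t.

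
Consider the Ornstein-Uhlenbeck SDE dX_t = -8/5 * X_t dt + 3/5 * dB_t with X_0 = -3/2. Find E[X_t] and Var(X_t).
E[X_t] = -3*exp(-8*t/5)/2; Var(X_t) = 9/80 - 9*exp(-16*t/5)/80

The OU SDE dX = -theta X dt + sigma dB admits the integrating factor exp(theta t): d(exp(theta t) X_t) = sigma exp(theta t) dB_t. Integrating from 0 to t:
  X_t = x_0 * exp(-theta t) + sigma * int_0^t exp(-theta (t-s)) dB_s.
The Itô integral has mean 0 and (by the Itô isometry) variance sigma^2 * int_0^t exp(-2 theta (t - s)) ds = sigma^2 * (1 - exp(-2 theta t)) / (2 theta).
With theta = 8/5, sigma = 3/5, x_0 = -3/2:
  E[X_t] = -3/2 * exp(-8/5 t) = -3*exp(-8*t/5)/2
  Var(X_t) = (3/5)^2 * (1 - exp(-2*8/5 t)) / (2 * 8/5) = 9/80 - 9*exp(-16*t/5)/80.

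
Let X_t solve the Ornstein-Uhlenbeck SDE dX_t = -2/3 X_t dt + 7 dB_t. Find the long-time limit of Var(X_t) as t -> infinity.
lim Var(X_t) = 147/4

The OU SDE dX = -theta X dt + sigma dB admits the integrating factor exp(theta t): d(exp(theta t) X_t) = sigma exp(theta t) dB_t. Integrating from 0 to t gives X_t = x_0 * exp(-theta t) + sigma * int_0^t exp(-theta (t-s)) dB_s for any initial x_0. The Itô integral has variance (by the Itô isometry) sigma^2 * int_0^t exp(-2 theta (t - s)) ds = sigma^2 * (1 - exp(-2 theta t)) / (2 theta), independent of x_0.
With theta = 2/3, sigma = 7:
  Var(X_t) = (7)^2 * (1 - exp(-2*2/3 t)) / (2 * 2/3) = 147/4 - 147*exp(-4*t/3)/4.
As t -> infinity, exp(-2*2/3 t) -> 0, so the stationary variance is sigma^2 / (2 theta) = 147/4.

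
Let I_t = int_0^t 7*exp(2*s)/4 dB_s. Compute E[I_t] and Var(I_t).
E[I_t] = 0; Var(I_t) = 49*exp(4*t)/64 - 49/64

The Itô integral of a deterministic integrand f(s) has mean 0 because each increment f(s) * (B_{s+ds} - B_s) has mean 0. By the Itô isometry:
  Var( int_0^t f(s) dB_s ) = E[ (int_0^t f(s) dB_s)^2 ] = int_0^t f(s)^2 ds.
Here f(s) = 7*exp(2*s)/4, so f(s)^2 = 49*exp(4*s)/16. Integrate:
  int_0^t (49*exp(4*s)/16) ds = 49*exp(4*t)/64 - 49/64.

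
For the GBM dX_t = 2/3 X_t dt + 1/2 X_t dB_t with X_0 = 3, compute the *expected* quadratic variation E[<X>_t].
E[<X>_t] = 27*exp(19*t/12)/19 - 27/19

<X>_t = int_0^t ((1/2) * X_s)^2 ds. Taking expectation inside the integral: E[<X>_t] = (1/2)^2 * int_0^t E[X_s^2] ds. For GBM, E[X_s^2] = x_0^2 * exp((2 mu + sigma^2) s). Integrating:
  E[<X>_t] = (1/2)^2 * 3^2 * (exp((2*(2/3) + (1/2)^2) t) - 1) / (2*(2/3) + (1/2)^2)
           = (1/2)^2 * 3^2 * (exp((19/12) t) - 1) / (19/12) = 27*exp(19*t/12)/19 - 27/19.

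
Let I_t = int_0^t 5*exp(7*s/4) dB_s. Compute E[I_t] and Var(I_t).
E[I_t] = 0; Var(I_t) = 50*exp(7*t/2)/7 - 50/7

The Itô integral of a deterministic integrand f(s) has mean 0 because each increment f(s) * (B_{s+ds} - B_s) has mean 0. By the Itô isometry:
  Var( int_0^t f(s) dB_s ) = E[ (int_0^t f(s) dB_s)^2 ] = int_0^t f(s)^2 ds.
Here f(s) = 5*exp(7*s/4), so f(s)^2 = 25*exp(7*s/2). Integrate:
  int_0^t (25*exp(7*s/2)) ds = 50*exp(7*t/2)/7 - 50/7.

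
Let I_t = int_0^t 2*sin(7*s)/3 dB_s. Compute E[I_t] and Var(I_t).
E[I_t] = 0; Var(I_t) = 2*t/9 - sin(14*t)/63

The Itô integral of a deterministic integrand f(s) has mean 0 because each increment f(s) * (B_{s+ds} - B_s) has mean 0. By the Itô isometry:
  Var( int_0^t f(s) dB_s ) = E[ (int_0^t f(s) dB_s)^2 ] = int_0^t f(s)^2 ds.
Here f(s) = 2*sin(7*s)/3, so f(s)^2 = 4*sin(7*s)^2/9. Integrate:
  int_0^t (4*sin(7*s)^2/9) ds = 2*t/9 - sin(14*t)/63.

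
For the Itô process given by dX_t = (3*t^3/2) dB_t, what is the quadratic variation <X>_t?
<X>_t = 9*t^7/28

For an Itô process dX_t = a(t) dt + b(t) dB_t, the quadratic variation is <X>_t = int_0^t b(s)^2 ds (the drift term does not contribute). Here b(s) = 3*s^3/2, so
  b(s)^2 = 9*s^6/4.
Integrating from 0 to t:
  <X>_t = int_0^t (9*s^6/4) ds = 9*t^7/28.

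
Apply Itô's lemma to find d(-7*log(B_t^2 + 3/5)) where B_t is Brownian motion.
d(-7*log(B_t^2 + 3/5)) = (35*(5*B_t^2 - 3)/(5*B_t^2 + 3)^2) dt + (-70*B_t/(5*B_t^2 + 3)) dB_t

Itô's formula for f(B_t) gives d f(B_t) = f'(B_t) dB_t + (1/2) f''(B_t) dt. Compute derivatives of f(x) = -7*log(x^2 + 3/5):
  f'(x)  = -70*x/(5*x^2 + 3)
  f''(x) = 70*(5*x^2 - 3)/(5*x^2 + 3)^2
Substitute x = B_t and multiply the f'' term by 1/2:
  drift     = (1/2) * (70*(5*x^2 - 3)/(5*x^2 + 3)^2) evaluated at B_t = 35*(5*B_t^2 - 3)/(5*B_t^2 + 3)^2
  diffusion = (-70*x/(5*x^2 + 3)) evaluated at B_t = -70*B_t/(5*B_t^2 + 3)
Therefore d(-7*log(B_t^2 + 3/5)) = (35*(5*B_t^2 - 3)/(5*B_t^2 + 3)^2) dt + (-70*B_t/(5*B_t^2 + 3)) dB_t.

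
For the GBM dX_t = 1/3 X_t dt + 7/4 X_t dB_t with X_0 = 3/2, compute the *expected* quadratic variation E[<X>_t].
E[<X>_t] = 1323*exp(179*t/48)/716 - 1323/716

<X>_t = int_0^t ((7/4) * X_s)^2 ds. Taking expectation inside the integral: E[<X>_t] = (7/4)^2 * int_0^t E[X_s^2] ds. For GBM, E[X_s^2] = x_0^2 * exp((2 mu + sigma^2) s). Integrating:
  E[<X>_t] = (7/4)^2 * (3/2)^2 * (exp((2*(1/3) + (7/4)^2) t) - 1) / (2*(1/3) + (7/4)^2)
           = (7/4)^2 * (3/2)^2 * (exp((179/48) t) - 1) / (179/48) = 1323*exp(179*t/48)/716 - 1323/716.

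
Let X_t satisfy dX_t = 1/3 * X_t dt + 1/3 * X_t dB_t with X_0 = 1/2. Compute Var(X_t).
Var(X_t) = (exp(t/9) - 1)*exp(2*t/3)/4

For GBM dX = mu X dt + sigma X dB with X_0 = x_0, apply Itô to Y = log X: dY = (mu - sigma^2/2) dt + sigma dB, so Y_t = log(x_0) + (mu - sigma^2/2) t + sigma B_t and hence X_t = x_0 * exp((mu - sigma^2/2) t + sigma B_t).
With mu = 1/3, sigma = 1/3, x_0 = 1/2, this gives:
  X_t = 1/2 * exp((5/18) * t + (1/3) * B_t).
Since sigma*B_t ~ Normal(0, sigma^2 t), E[exp(sigma*B_t)] = exp(sigma^2 t / 2); so E[X_t] = x_0 * exp((mu - sigma^2/2) t) * exp(sigma^2 t / 2) = x_0 * exp(mu t) = exp(t/3)/2.
Var(X_t) = E[X_t^2] - (E[X_t])^2 = x_0^2 * exp(2 mu t) * (exp(sigma^2 t) - 1) = (exp(t/9) - 1)*exp(2*t/3)/4.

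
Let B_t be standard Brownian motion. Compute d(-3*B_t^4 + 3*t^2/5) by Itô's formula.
d(-3*B_t^4 + 3*t^2/5) = (-18*B_t^2 + 6*t/5) dt + (-12*B_t^3) dB_t

Itô's formula for f(t, x): d f(t, B_t) = (f_t + (1/2) f_xx) dt + f_x dB_t. Compute partials of f(t, x) = 3*t^2/5 - 3*x^4:
  f_t(t,x)  = 6*t/5
  f_x(t,x)  = -12*x^3
  f_xx(t,x) = -36*x^2
Assemble drift = f_t + (1/2) f_xx = 6*t/5 - 18*x^2 and diffusion = f_x = -12*x^3. Substituting x = B_t:
  d(-3*B_t^4 + 3*t^2/5) = (-18*B_t^2 + 6*t/5) dt + (-12*B_t^3) dB_t.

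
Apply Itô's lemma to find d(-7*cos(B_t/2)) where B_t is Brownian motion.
d(-7*cos(B_t/2)) = (7*cos(B_t/2)/8) dt + (7*sin(B_t/2)/2) dB_t

Itô's formula for f(B_t) gives d f(B_t) = f'(B_t) dB_t + (1/2) f''(B_t) dt. Compute derivatives of f(x) = -7*cos(x/2):
  f'(x)  = 7*sin(x/2)/2
  f''(x) = 7*cos(x/2)/4
Substitute x = B_t and multiply the f'' term by 1/2:
  drift     = (1/2) * (7*cos(x/2)/4) evaluated at B_t = 7*cos(B_t/2)/8
  diffusion = (7*sin(x/2)/2) evaluated at B_t = 7*sin(B_t/2)/2
Therefore d(-7*cos(B_t/2)) = (7*cos(B_t/2)/8) dt + (7*sin(B_t/2)/2) dB_t.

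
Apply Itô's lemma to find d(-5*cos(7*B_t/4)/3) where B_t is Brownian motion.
d(-5*cos(7*B_t/4)/3) = (245*cos(7*B_t/4)/96) dt + (35*sin(7*B_t/4)/12) dB_t

Itô's formula for f(B_t) gives d f(B_t) = f'(B_t) dB_t + (1/2) f''(B_t) dt. Compute derivatives of f(x) = -5*cos(7*x/4)/3:
  f'(x)  = 35*sin(7*x/4)/12
  f''(x) = 245*cos(7*x/4)/48
Substitute x = B_t and multiply the f'' term by 1/2:
  drift     = (1/2) * (245*cos(7*x/4)/48) evaluated at B_t = 245*cos(7*B_t/4)/96
  diffusion = (35*sin(7*x/4)/12) evaluated at B_t = 35*sin(7*B_t/4)/12
Therefore d(-5*cos(7*B_t/4)/3) = (245*cos(7*B_t/4)/96) dt + (35*sin(7*B_t/4)/12) dB_t.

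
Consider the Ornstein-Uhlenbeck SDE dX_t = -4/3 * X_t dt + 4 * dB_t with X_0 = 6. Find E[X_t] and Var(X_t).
E[X_t] = 6*exp(-4*t/3); Var(X_t) = 6 - 6*exp(-8*t/3)

The OU SDE dX = -theta X dt + sigma dB admits the integrating factor exp(theta t): d(exp(theta t) X_t) = sigma exp(theta t) dB_t. Integrating from 0 to t:
  X_t = x_0 * exp(-theta t) + sigma * int_0^t exp(-theta (t-s)) dB_s.
The Itô integral has mean 0 and (by the Itô isometry) variance sigma^2 * int_0^t exp(-2 theta (t - s)) ds = sigma^2 * (1 - exp(-2 theta t)) / (2 theta).
With theta = 4/3, sigma = 4, x_0 = 6:
  E[X_t] = 6 * exp(-4/3 t) = 6*exp(-4*t/3)
  Var(X_t) = (4)^2 * (1 - exp(-2*4/3 t)) / (2 * 4/3) = 6 - 6*exp(-8*t/3).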